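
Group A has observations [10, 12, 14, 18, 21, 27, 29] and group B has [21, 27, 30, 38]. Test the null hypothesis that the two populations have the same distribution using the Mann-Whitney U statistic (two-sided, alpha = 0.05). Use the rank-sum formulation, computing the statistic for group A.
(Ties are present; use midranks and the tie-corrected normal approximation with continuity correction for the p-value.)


Step 1: Combine and sort all 11 observations; assign midranks.
sorted (value, group): (10,X), (12,X), (14,X), (18,X), (21,X), (21,Y), (27,X), (27,Y), (29,X), (30,Y), (38,Y)
ranks: 10->1, 12->2, 14->3, 18->4, 21->5.5, 21->5.5, 27->7.5, 27->7.5, 29->9, 30->10, 38->11
Step 2: Rank sum for X: R1 = 1 + 2 + 3 + 4 + 5.5 + 7.5 + 9 = 32.
Step 3: U_X = R1 - n1(n1+1)/2 = 32 - 7*8/2 = 32 - 28 = 4.
       U_Y = n1*n2 - U_X = 28 - 4 = 24.
Step 4: Ties are present, so use the tie-corrected normal approximation (with continuity correction) for the p-value.
Step 5: p-value = 0.071302; compare to alpha = 0.05. fail to reject H0.

U_X = 4, p = 0.071302, fail to reject H0 at alpha = 0.05.


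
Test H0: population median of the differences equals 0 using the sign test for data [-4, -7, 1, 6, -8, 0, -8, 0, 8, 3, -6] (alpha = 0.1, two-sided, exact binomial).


Step 1: Discard zero differences. Original n = 11; n_eff = number of nonzero differences = 9.
Nonzero differences (with sign): -4, -7, +1, +6, -8, -8, +8, +3, -6
Step 2: Count signs: positive = 4, negative = 5.
Step 3: Under H0: P(positive) = 0.5, so the number of positives S ~ Bin(9, 0.5).
Step 4: Two-sided exact p-value = sum of Bin(9,0.5) probabilities at or below the observed probability = 1.000000.
Step 5: alpha = 0.1. fail to reject H0.

n_eff = 9, pos = 4, neg = 5, p = 1.000000, fail to reject H0.


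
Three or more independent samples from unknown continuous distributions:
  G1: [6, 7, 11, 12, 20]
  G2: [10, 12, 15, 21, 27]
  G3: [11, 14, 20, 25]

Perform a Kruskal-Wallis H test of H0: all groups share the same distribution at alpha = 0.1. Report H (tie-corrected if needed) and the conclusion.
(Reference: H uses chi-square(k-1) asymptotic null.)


Step 1: Combine all N = 14 observations and assign midranks.
sorted (value, group, rank): (6,G1,1), (7,G1,2), (10,G2,3), (11,G1,4.5), (11,G3,4.5), (12,G1,6.5), (12,G2,6.5), (14,G3,8), (15,G2,9), (20,G1,10.5), (20,G3,10.5), (21,G2,12), (25,G3,13), (27,G2,14)
Step 2: Sum ranks within each group.
R_1 = 24.5 (n_1 = 5)
R_2 = 44.5 (n_2 = 5)
R_3 = 36 (n_3 = 4)
Step 3: H = 12/(N(N+1)) * sum(R_i^2/n_i) - 3(N+1)
     = 12/(14*15) * (24.5^2/5 + 44.5^2/5 + 36^2/4) - 3*15
     = 0.057143 * 840.1 - 45
     = 3.005714.
Step 4: Ties present; correction factor C = 1 - 18/(14^3 - 14) = 0.993407. Corrected H = 3.005714 / 0.993407 = 3.025664.
Step 5: Under H0, H ~ chi^2(2); p-value = 0.220285.
Step 6: alpha = 0.1. fail to reject H0.

H = 3.0257, df = 2, p = 0.220285, fail to reject H0.


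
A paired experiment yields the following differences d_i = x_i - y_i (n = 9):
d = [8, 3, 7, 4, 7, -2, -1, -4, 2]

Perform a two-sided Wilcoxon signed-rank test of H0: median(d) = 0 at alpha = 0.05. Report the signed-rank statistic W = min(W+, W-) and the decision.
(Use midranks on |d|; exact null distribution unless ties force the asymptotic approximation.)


Step 1: Drop any zero differences (none here) and take |d_i|.
|d| = [8, 3, 7, 4, 7, 2, 1, 4, 2]
Step 2: Midrank |d_i| (ties get averaged ranks).
ranks: |8|->9, |3|->4, |7|->7.5, |4|->5.5, |7|->7.5, |2|->2.5, |1|->1, |4|->5.5, |2|->2.5
Step 3: Attach original signs; sum ranks with positive sign and with negative sign.
W+ = 9 + 4 + 7.5 + 5.5 + 7.5 + 2.5 = 36
W- = 2.5 + 1 + 5.5 = 9
(Check: W+ + W- = 45 should equal n(n+1)/2 = 45.)
Step 4: Test statistic W = min(W+, W-) = 9.
Step 5: Ties in |d|, so use the tie-corrected normal approximation.
        E[W] = n(n+1)/4 = 9*10/4 = 22.5.
        Tie groups: |d|=2 (t=2), |d|=4 (t=2), |d|=7 (t=2); sum(t^3 - t) = 18.
        Var[W] = n(n+1)(2n+1)/24 - sum(t^3-t)/48 = 1710/24 - 18/48 = 70.875.
        z = (W - E[W]) / sqrt(Var[W]) = (9 - 22.5) / 8.4187 = -1.6036.
        Two-sided p = 2*Phi(z) = 0.108809.
Step 6: alpha = 0.05. fail to reject H0.

W+ = 36, W- = 9, W = min = 9, p = 0.108809, fail to reject H0.


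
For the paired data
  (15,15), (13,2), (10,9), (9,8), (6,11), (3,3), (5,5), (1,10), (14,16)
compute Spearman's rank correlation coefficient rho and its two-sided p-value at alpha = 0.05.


Step 1: Rank x and y separately (midranks; no ties here).
rank(x): 15->9, 13->7, 10->6, 9->5, 6->4, 3->2, 5->3, 1->1, 14->8
rank(y): 15->8, 2->1, 9->5, 8->4, 11->7, 3->2, 5->3, 10->6, 16->9
Step 2: d_i = R_x(i) - R_y(i); compute d_i^2.
  (9-8)^2=1, (7-1)^2=36, (6-5)^2=1, (5-4)^2=1, (4-7)^2=9, (2-2)^2=0, (3-3)^2=0, (1-6)^2=25, (8-9)^2=1
sum(d^2) = 74.
Step 3: rho = 1 - 6*74 / (9*(9^2 - 1)) = 1 - 444/720 = 0.383333.
Step 4: Under H0, t = rho * sqrt((n-2)/(1-rho^2)) = 1.0981 ~ t(7).
Step 5: Two-sided p-value from the t-distribution with 7 df = 0.308495.
Step 6: alpha = 0.05. fail to reject H0.

rho = 0.3833, p = 0.308495, fail to reject H0 at alpha = 0.05.


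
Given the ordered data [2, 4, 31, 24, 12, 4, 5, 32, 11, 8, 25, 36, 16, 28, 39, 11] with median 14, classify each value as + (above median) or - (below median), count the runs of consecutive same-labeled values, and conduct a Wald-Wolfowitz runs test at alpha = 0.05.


Step 1: Compute median = 14; label A = above, B = below.
Labels in order: BBAABBBABBAAAAAB  (n_A = 8, n_B = 8)
Step 2: Count runs R = 7.
Step 3: Under H0 (random ordering), E[R] = 2*n_A*n_B/(n_A+n_B) + 1 = 2*8*8/16 + 1 = 9.0000.
        Var[R] = 2*n_A*n_B*(2*n_A*n_B - n_A - n_B) / ((n_A+n_B)^2 * (n_A+n_B-1)) = 14336/3840 = 3.7333.
        SD[R] = 1.9322.
Step 4: Continuity-corrected z = (R + 0.5 - E[R]) / SD[R] = (7 + 0.5 - 9.0000) / 1.9322 = -0.7763.
Step 5: Two-sided p-value via normal approximation = 2*(1 - Phi(|z|)) = 0.437558.
Step 6: alpha = 0.05. fail to reject H0.

R = 7, z = -0.7763, p = 0.437558, fail to reject H0.


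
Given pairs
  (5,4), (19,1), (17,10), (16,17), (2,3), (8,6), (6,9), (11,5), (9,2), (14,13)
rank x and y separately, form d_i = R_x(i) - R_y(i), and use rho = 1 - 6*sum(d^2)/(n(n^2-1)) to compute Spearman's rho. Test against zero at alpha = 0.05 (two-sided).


Step 1: Rank x and y separately (midranks; no ties here).
rank(x): 5->2, 19->10, 17->9, 16->8, 2->1, 8->4, 6->3, 11->6, 9->5, 14->7
rank(y): 4->4, 1->1, 10->8, 17->10, 3->3, 6->6, 9->7, 5->5, 2->2, 13->9
Step 2: d_i = R_x(i) - R_y(i); compute d_i^2.
  (2-4)^2=4, (10-1)^2=81, (9-8)^2=1, (8-10)^2=4, (1-3)^2=4, (4-6)^2=4, (3-7)^2=16, (6-5)^2=1, (5-2)^2=9, (7-9)^2=4
sum(d^2) = 128.
Step 3: rho = 1 - 6*128 / (10*(10^2 - 1)) = 1 - 768/990 = 0.224242.
Step 4: Under H0, t = rho * sqrt((n-2)/(1-rho^2)) = 0.6508 ~ t(8).
Step 5: Two-sided p-value from the t-distribution with 8 df = 0.533401.
Step 6: alpha = 0.05. fail to reject H0.

rho = 0.2242, p = 0.533401, fail to reject H0 at alpha = 0.05.


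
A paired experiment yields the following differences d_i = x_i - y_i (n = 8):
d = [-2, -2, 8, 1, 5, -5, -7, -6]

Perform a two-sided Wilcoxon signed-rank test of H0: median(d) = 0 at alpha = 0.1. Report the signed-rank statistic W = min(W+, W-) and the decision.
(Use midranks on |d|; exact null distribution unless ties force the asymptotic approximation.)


Step 1: Drop any zero differences (none here) and take |d_i|.
|d| = [2, 2, 8, 1, 5, 5, 7, 6]
Step 2: Midrank |d_i| (ties get averaged ranks).
ranks: |2|->2.5, |2|->2.5, |8|->8, |1|->1, |5|->4.5, |5|->4.5, |7|->7, |6|->6
Step 3: Attach original signs; sum ranks with positive sign and with negative sign.
W+ = 8 + 1 + 4.5 = 13.5
W- = 2.5 + 2.5 + 4.5 + 7 + 6 = 22.5
(Check: W+ + W- = 36 should equal n(n+1)/2 = 36.)
Step 4: Test statistic W = min(W+, W-) = 13.5.
Step 5: Ties in |d|, so use the tie-corrected normal approximation.
        E[W] = n(n+1)/4 = 8*9/4 = 18.
        Tie groups: |d|=2 (t=2), |d|=5 (t=2); sum(t^3 - t) = 12.
        Var[W] = n(n+1)(2n+1)/24 - sum(t^3-t)/48 = 1224/24 - 12/48 = 50.75.
        z = (W - E[W]) / sqrt(Var[W]) = (13.5 - 18) / 7.1239 = -0.6317.
        Two-sided p = 2*Phi(z) = 0.527599.
Step 6: alpha = 0.1. fail to reject H0.

W+ = 13.5, W- = 22.5, W = min = 13.5, p = 0.527599, fail to reject H0.


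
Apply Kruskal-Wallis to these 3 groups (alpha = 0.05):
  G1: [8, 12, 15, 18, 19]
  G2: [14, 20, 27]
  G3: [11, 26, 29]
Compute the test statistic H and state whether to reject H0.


Step 1: Combine all N = 11 observations and assign midranks.
sorted (value, group, rank): (8,G1,1), (11,G3,2), (12,G1,3), (14,G2,4), (15,G1,5), (18,G1,6), (19,G1,7), (20,G2,8), (26,G3,9), (27,G2,10), (29,G3,11)
Step 2: Sum ranks within each group.
R_1 = 22 (n_1 = 5)
R_2 = 22 (n_2 = 3)
R_3 = 22 (n_3 = 3)
Step 3: H = 12/(N(N+1)) * sum(R_i^2/n_i) - 3(N+1)
     = 12/(11*12) * (22^2/5 + 22^2/3 + 22^2/3) - 3*12
     = 0.090909 * 419.467 - 36
     = 2.133333.
Step 4: No ties, so H is used without correction.
Step 5: Under H0, H ~ chi^2(2); p-value = 0.344154.
Step 6: alpha = 0.05. fail to reject H0.

H = 2.1333, df = 2, p = 0.344154, fail to reject H0.


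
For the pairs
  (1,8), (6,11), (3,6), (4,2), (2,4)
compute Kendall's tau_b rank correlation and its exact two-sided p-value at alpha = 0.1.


Step 1: Enumerate the 10 unordered pairs (i,j) with i<j and classify each by sign(x_j-x_i) * sign(y_j-y_i).
  (1,2):dx=+5,dy=+3->C; (1,3):dx=+2,dy=-2->D; (1,4):dx=+3,dy=-6->D; (1,5):dx=+1,dy=-4->D
  (2,3):dx=-3,dy=-5->C; (2,4):dx=-2,dy=-9->C; (2,5):dx=-4,dy=-7->C; (3,4):dx=+1,dy=-4->D
  (3,5):dx=-1,dy=-2->C; (4,5):dx=-2,dy=+2->D
Step 2: C = 5, D = 5, total pairs = 10.
Step 3: tau = (C - D)/(n(n-1)/2) = (5 - 5)/10 = 0.000000.
Step 4: Exact two-sided p-value (enumerate n! = 120 permutations of y under H0): p = 1.000000.
Step 5: alpha = 0.1. fail to reject H0.

tau_b = 0.0000 (C=5, D=5), p = 1.000000, fail to reject H0.


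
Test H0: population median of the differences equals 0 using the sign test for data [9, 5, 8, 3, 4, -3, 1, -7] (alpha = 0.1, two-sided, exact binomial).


Step 1: Discard zero differences. Original n = 8; n_eff = number of nonzero differences = 8.
Nonzero differences (with sign): +9, +5, +8, +3, +4, -3, +1, -7
Step 2: Count signs: positive = 6, negative = 2.
Step 3: Under H0: P(positive) = 0.5, so the number of positives S ~ Bin(8, 0.5).
Step 4: Two-sided exact p-value = sum of Bin(8,0.5) probabilities at or below the observed probability = 0.289062.
Step 5: alpha = 0.1. fail to reject H0.

n_eff = 8, pos = 6, neg = 2, p = 0.289062, fail to reject H0.


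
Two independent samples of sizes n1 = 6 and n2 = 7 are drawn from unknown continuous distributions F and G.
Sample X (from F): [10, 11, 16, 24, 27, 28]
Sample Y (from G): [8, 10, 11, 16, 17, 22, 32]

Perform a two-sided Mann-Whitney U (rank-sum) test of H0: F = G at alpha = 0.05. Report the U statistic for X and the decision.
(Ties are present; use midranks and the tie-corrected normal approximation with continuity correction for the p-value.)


Step 1: Combine and sort all 13 observations; assign midranks.
sorted (value, group): (8,Y), (10,X), (10,Y), (11,X), (11,Y), (16,X), (16,Y), (17,Y), (22,Y), (24,X), (27,X), (28,X), (32,Y)
ranks: 8->1, 10->2.5, 10->2.5, 11->4.5, 11->4.5, 16->6.5, 16->6.5, 17->8, 22->9, 24->10, 27->11, 28->12, 32->13
Step 2: Rank sum for X: R1 = 2.5 + 4.5 + 6.5 + 10 + 11 + 12 = 46.5.
Step 3: U_X = R1 - n1(n1+1)/2 = 46.5 - 6*7/2 = 46.5 - 21 = 25.5.
       U_Y = n1*n2 - U_X = 42 - 25.5 = 16.5.
Step 4: Ties are present, so use the tie-corrected normal approximation (with continuity correction) for the p-value.
Step 5: p-value = 0.566104; compare to alpha = 0.05. fail to reject H0.

U_X = 25.5, p = 0.566104, fail to reject H0 at alpha = 0.05.


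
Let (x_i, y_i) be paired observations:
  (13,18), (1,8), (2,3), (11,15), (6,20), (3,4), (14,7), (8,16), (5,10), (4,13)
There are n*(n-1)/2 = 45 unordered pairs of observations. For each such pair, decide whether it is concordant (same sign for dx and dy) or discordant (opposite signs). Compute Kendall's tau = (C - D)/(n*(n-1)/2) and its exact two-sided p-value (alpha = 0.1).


Step 1: Enumerate the 45 unordered pairs (i,j) with i<j and classify each by sign(x_j-x_i) * sign(y_j-y_i).
  (1,2):dx=-12,dy=-10->C; (1,3):dx=-11,dy=-15->C; (1,4):dx=-2,dy=-3->C; (1,5):dx=-7,dy=+2->D
  (1,6):dx=-10,dy=-14->C; (1,7):dx=+1,dy=-11->D; (1,8):dx=-5,dy=-2->C; (1,9):dx=-8,dy=-8->C
  (1,10):dx=-9,dy=-5->C; (2,3):dx=+1,dy=-5->D; (2,4):dx=+10,dy=+7->C; (2,5):dx=+5,dy=+12->C
  (2,6):dx=+2,dy=-4->D; (2,7):dx=+13,dy=-1->D; (2,8):dx=+7,dy=+8->C; (2,9):dx=+4,dy=+2->C
  (2,10):dx=+3,dy=+5->C; (3,4):dx=+9,dy=+12->C; (3,5):dx=+4,dy=+17->C; (3,6):dx=+1,dy=+1->C
  (3,7):dx=+12,dy=+4->C; (3,8):dx=+6,dy=+13->C; (3,9):dx=+3,dy=+7->C; (3,10):dx=+2,dy=+10->C
  (4,5):dx=-5,dy=+5->D; (4,6):dx=-8,dy=-11->C; (4,7):dx=+3,dy=-8->D; (4,8):dx=-3,dy=+1->D
  (4,9):dx=-6,dy=-5->C; (4,10):dx=-7,dy=-2->C; (5,6):dx=-3,dy=-16->C; (5,7):dx=+8,dy=-13->D
  (5,8):dx=+2,dy=-4->D; (5,9):dx=-1,dy=-10->C; (5,10):dx=-2,dy=-7->C; (6,7):dx=+11,dy=+3->C
  (6,8):dx=+5,dy=+12->C; (6,9):dx=+2,dy=+6->C; (6,10):dx=+1,dy=+9->C; (7,8):dx=-6,dy=+9->D
  (7,9):dx=-9,dy=+3->D; (7,10):dx=-10,dy=+6->D; (8,9):dx=-3,dy=-6->C; (8,10):dx=-4,dy=-3->C
  (9,10):dx=-1,dy=+3->D
Step 2: C = 31, D = 14, total pairs = 45.
Step 3: tau = (C - D)/(n(n-1)/2) = (31 - 14)/45 = 0.377778.
Step 4: Exact two-sided p-value (enumerate n! = 3628800 permutations of y under H0): p = 0.155742.
Step 5: alpha = 0.1. fail to reject H0.

tau_b = 0.3778 (C=31, D=14), p = 0.155742, fail to reject H0.


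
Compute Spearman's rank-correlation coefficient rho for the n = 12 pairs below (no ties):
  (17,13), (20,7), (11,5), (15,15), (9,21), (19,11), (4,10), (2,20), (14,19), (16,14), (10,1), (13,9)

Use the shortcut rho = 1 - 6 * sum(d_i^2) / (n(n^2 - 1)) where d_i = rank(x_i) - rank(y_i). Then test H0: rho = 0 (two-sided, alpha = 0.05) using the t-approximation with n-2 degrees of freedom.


Step 1: Rank x and y separately (midranks; no ties here).
rank(x): 17->10, 20->12, 11->5, 15->8, 9->3, 19->11, 4->2, 2->1, 14->7, 16->9, 10->4, 13->6
rank(y): 13->7, 7->3, 5->2, 15->9, 21->12, 11->6, 10->5, 20->11, 19->10, 14->8, 1->1, 9->4
Step 2: d_i = R_x(i) - R_y(i); compute d_i^2.
  (10-7)^2=9, (12-3)^2=81, (5-2)^2=9, (8-9)^2=1, (3-12)^2=81, (11-6)^2=25, (2-5)^2=9, (1-11)^2=100, (7-10)^2=9, (9-8)^2=1, (4-1)^2=9, (6-4)^2=4
sum(d^2) = 338.
Step 3: rho = 1 - 6*338 / (12*(12^2 - 1)) = 1 - 2028/1716 = -0.181818.
Step 4: Under H0, t = rho * sqrt((n-2)/(1-rho^2)) = -0.5847 ~ t(10).
Step 5: Two-sided p-value from the t-distribution with 10 df = 0.571701.
Step 6: alpha = 0.05. fail to reject H0.

rho = -0.1818, p = 0.571701, fail to reject H0 at alpha = 0.05.


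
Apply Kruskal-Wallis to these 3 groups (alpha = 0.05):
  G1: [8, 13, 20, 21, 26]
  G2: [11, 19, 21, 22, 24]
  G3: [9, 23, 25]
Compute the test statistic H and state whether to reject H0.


Step 1: Combine all N = 13 observations and assign midranks.
sorted (value, group, rank): (8,G1,1), (9,G3,2), (11,G2,3), (13,G1,4), (19,G2,5), (20,G1,6), (21,G1,7.5), (21,G2,7.5), (22,G2,9), (23,G3,10), (24,G2,11), (25,G3,12), (26,G1,13)
Step 2: Sum ranks within each group.
R_1 = 31.5 (n_1 = 5)
R_2 = 35.5 (n_2 = 5)
R_3 = 24 (n_3 = 3)
Step 3: H = 12/(N(N+1)) * sum(R_i^2/n_i) - 3(N+1)
     = 12/(13*14) * (31.5^2/5 + 35.5^2/5 + 24^2/3) - 3*14
     = 0.065934 * 642.5 - 42
     = 0.362637.
Step 4: Ties present; correction factor C = 1 - 6/(13^3 - 13) = 0.997253. Corrected H = 0.362637 / 0.997253 = 0.363636.
Step 5: Under H0, H ~ chi^2(2); p-value = 0.833753.
Step 6: alpha = 0.05. fail to reject H0.

H = 0.3636, df = 2, p = 0.833753, fail to reject H0.


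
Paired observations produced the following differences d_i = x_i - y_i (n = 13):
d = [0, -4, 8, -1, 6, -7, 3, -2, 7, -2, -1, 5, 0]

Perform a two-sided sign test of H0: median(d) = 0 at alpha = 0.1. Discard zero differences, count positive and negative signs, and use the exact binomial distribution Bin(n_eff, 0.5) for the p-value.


Step 1: Discard zero differences. Original n = 13; n_eff = number of nonzero differences = 11.
Nonzero differences (with sign): -4, +8, -1, +6, -7, +3, -2, +7, -2, -1, +5
Step 2: Count signs: positive = 5, negative = 6.
Step 3: Under H0: P(positive) = 0.5, so the number of positives S ~ Bin(11, 0.5).
Step 4: Two-sided exact p-value = sum of Bin(11,0.5) probabilities at or below the observed probability = 1.000000.
Step 5: alpha = 0.1. fail to reject H0.

n_eff = 11, pos = 5, neg = 6, p = 1.000000, fail to reject H0.


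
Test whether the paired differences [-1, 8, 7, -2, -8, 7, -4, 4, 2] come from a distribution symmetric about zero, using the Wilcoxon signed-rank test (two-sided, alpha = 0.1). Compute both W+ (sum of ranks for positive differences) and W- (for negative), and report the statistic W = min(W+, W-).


Step 1: Drop any zero differences (none here) and take |d_i|.
|d| = [1, 8, 7, 2, 8, 7, 4, 4, 2]
Step 2: Midrank |d_i| (ties get averaged ranks).
ranks: |1|->1, |8|->8.5, |7|->6.5, |2|->2.5, |8|->8.5, |7|->6.5, |4|->4.5, |4|->4.5, |2|->2.5
Step 3: Attach original signs; sum ranks with positive sign and with negative sign.
W+ = 8.5 + 6.5 + 6.5 + 4.5 + 2.5 = 28.5
W- = 1 + 2.5 + 8.5 + 4.5 = 16.5
(Check: W+ + W- = 45 should equal n(n+1)/2 = 45.)
Step 4: Test statistic W = min(W+, W-) = 16.5.
Step 5: Ties in |d|, so use the tie-corrected normal approximation.
        E[W] = n(n+1)/4 = 9*10/4 = 22.5.
        Tie groups: |d|=2 (t=2), |d|=4 (t=2), |d|=7 (t=2), |d|=8 (t=2); sum(t^3 - t) = 24.
        Var[W] = n(n+1)(2n+1)/24 - sum(t^3-t)/48 = 1710/24 - 24/48 = 70.75.
        z = (W - E[W]) / sqrt(Var[W]) = (16.5 - 22.5) / 8.4113 = -0.7133.
        Two-sided p = 2*Phi(z) = 0.475644.
Step 6: alpha = 0.1. fail to reject H0.

W+ = 28.5, W- = 16.5, W = min = 16.5, p = 0.475644, fail to reject H0.


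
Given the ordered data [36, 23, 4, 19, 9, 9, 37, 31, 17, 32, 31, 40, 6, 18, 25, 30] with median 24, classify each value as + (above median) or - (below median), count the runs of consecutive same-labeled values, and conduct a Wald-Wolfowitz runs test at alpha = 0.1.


Step 1: Compute median = 24; label A = above, B = below.
Labels in order: ABBBBBAABAAABBAA  (n_A = 8, n_B = 8)
Step 2: Count runs R = 7.
Step 3: Under H0 (random ordering), E[R] = 2*n_A*n_B/(n_A+n_B) + 1 = 2*8*8/16 + 1 = 9.0000.
        Var[R] = 2*n_A*n_B*(2*n_A*n_B - n_A - n_B) / ((n_A+n_B)^2 * (n_A+n_B-1)) = 14336/3840 = 3.7333.
        SD[R] = 1.9322.
Step 4: Continuity-corrected z = (R + 0.5 - E[R]) / SD[R] = (7 + 0.5 - 9.0000) / 1.9322 = -0.7763.
Step 5: Two-sided p-value via normal approximation = 2*(1 - Phi(|z|)) = 0.437558.
Step 6: alpha = 0.1. fail to reject H0.

R = 7, z = -0.7763, p = 0.437558, fail to reject H0.


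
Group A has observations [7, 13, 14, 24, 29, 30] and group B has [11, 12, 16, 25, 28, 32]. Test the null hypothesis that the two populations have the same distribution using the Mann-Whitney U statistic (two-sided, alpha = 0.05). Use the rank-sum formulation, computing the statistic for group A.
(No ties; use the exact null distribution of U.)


Step 1: Combine and sort all 12 observations; assign midranks.
sorted (value, group): (7,X), (11,Y), (12,Y), (13,X), (14,X), (16,Y), (24,X), (25,Y), (28,Y), (29,X), (30,X), (32,Y)
ranks: 7->1, 11->2, 12->3, 13->4, 14->5, 16->6, 24->7, 25->8, 28->9, 29->10, 30->11, 32->12
Step 2: Rank sum for X: R1 = 1 + 4 + 5 + 7 + 10 + 11 = 38.
Step 3: U_X = R1 - n1(n1+1)/2 = 38 - 6*7/2 = 38 - 21 = 17.
       U_Y = n1*n2 - U_X = 36 - 17 = 19.
Step 4: No ties, so the exact null distribution of U (based on enumerating the C(12,6) = 924 equally likely rank assignments) gives the two-sided p-value.
Step 5: p-value = 0.937229; compare to alpha = 0.05. fail to reject H0.

U_X = 17, p = 0.937229, fail to reject H0 at alpha = 0.05.


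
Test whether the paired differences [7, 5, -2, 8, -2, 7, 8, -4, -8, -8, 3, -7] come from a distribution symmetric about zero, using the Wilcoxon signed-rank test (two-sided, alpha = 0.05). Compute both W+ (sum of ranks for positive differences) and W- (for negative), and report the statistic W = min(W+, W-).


Step 1: Drop any zero differences (none here) and take |d_i|.
|d| = [7, 5, 2, 8, 2, 7, 8, 4, 8, 8, 3, 7]
Step 2: Midrank |d_i| (ties get averaged ranks).
ranks: |7|->7, |5|->5, |2|->1.5, |8|->10.5, |2|->1.5, |7|->7, |8|->10.5, |4|->4, |8|->10.5, |8|->10.5, |3|->3, |7|->7
Step 3: Attach original signs; sum ranks with positive sign and with negative sign.
W+ = 7 + 5 + 10.5 + 7 + 10.5 + 3 = 43
W- = 1.5 + 1.5 + 4 + 10.5 + 10.5 + 7 = 35
(Check: W+ + W- = 78 should equal n(n+1)/2 = 78.)
Step 4: Test statistic W = min(W+, W-) = 35.
Step 5: Ties in |d|, so use the tie-corrected normal approximation.
        E[W] = n(n+1)/4 = 12*13/4 = 39.
        Tie groups: |d|=2 (t=2), |d|=7 (t=3), |d|=8 (t=4); sum(t^3 - t) = 90.
        Var[W] = n(n+1)(2n+1)/24 - sum(t^3-t)/48 = 3900/24 - 90/48 = 160.625.
        z = (W - E[W]) / sqrt(Var[W]) = (35 - 39) / 12.6738 = -0.3156.
        Two-sided p = 2*Phi(z) = 0.752297.
Step 6: alpha = 0.05. fail to reject H0.

W+ = 43, W- = 35, W = min = 35, p = 0.752297, fail to reject H0.


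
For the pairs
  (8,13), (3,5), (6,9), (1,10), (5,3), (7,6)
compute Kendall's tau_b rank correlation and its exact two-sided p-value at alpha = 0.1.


Step 1: Enumerate the 15 unordered pairs (i,j) with i<j and classify each by sign(x_j-x_i) * sign(y_j-y_i).
  (1,2):dx=-5,dy=-8->C; (1,3):dx=-2,dy=-4->C; (1,4):dx=-7,dy=-3->C; (1,5):dx=-3,dy=-10->C
  (1,6):dx=-1,dy=-7->C; (2,3):dx=+3,dy=+4->C; (2,4):dx=-2,dy=+5->D; (2,5):dx=+2,dy=-2->D
  (2,6):dx=+4,dy=+1->C; (3,4):dx=-5,dy=+1->D; (3,5):dx=-1,dy=-6->C; (3,6):dx=+1,dy=-3->D
  (4,5):dx=+4,dy=-7->D; (4,6):dx=+6,dy=-4->D; (5,6):dx=+2,dy=+3->C
Step 2: C = 9, D = 6, total pairs = 15.
Step 3: tau = (C - D)/(n(n-1)/2) = (9 - 6)/15 = 0.200000.
Step 4: Exact two-sided p-value (enumerate n! = 720 permutations of y under H0): p = 0.719444.
Step 5: alpha = 0.1. fail to reject H0.

tau_b = 0.2000 (C=9, D=6), p = 0.719444, fail to reject H0.


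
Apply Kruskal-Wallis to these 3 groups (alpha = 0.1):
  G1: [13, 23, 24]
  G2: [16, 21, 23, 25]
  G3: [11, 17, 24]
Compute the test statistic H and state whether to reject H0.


Step 1: Combine all N = 10 observations and assign midranks.
sorted (value, group, rank): (11,G3,1), (13,G1,2), (16,G2,3), (17,G3,4), (21,G2,5), (23,G1,6.5), (23,G2,6.5), (24,G1,8.5), (24,G3,8.5), (25,G2,10)
Step 2: Sum ranks within each group.
R_1 = 17 (n_1 = 3)
R_2 = 24.5 (n_2 = 4)
R_3 = 13.5 (n_3 = 3)
Step 3: H = 12/(N(N+1)) * sum(R_i^2/n_i) - 3(N+1)
     = 12/(10*11) * (17^2/3 + 24.5^2/4 + 13.5^2/3) - 3*11
     = 0.109091 * 307.146 - 33
     = 0.506818.
Step 4: Ties present; correction factor C = 1 - 12/(10^3 - 10) = 0.987879. Corrected H = 0.506818 / 0.987879 = 0.513037.
Step 5: Under H0, H ~ chi^2(2); p-value = 0.773741.
Step 6: alpha = 0.1. fail to reject H0.

H = 0.5130, df = 2, p = 0.773741, fail to reject H0.


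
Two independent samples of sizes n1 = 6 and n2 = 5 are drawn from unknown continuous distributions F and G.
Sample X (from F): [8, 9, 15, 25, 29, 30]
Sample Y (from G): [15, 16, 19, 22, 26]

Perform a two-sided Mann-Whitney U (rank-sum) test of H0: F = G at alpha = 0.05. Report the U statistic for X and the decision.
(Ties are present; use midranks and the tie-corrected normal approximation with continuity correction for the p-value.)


Step 1: Combine and sort all 11 observations; assign midranks.
sorted (value, group): (8,X), (9,X), (15,X), (15,Y), (16,Y), (19,Y), (22,Y), (25,X), (26,Y), (29,X), (30,X)
ranks: 8->1, 9->2, 15->3.5, 15->3.5, 16->5, 19->6, 22->7, 25->8, 26->9, 29->10, 30->11
Step 2: Rank sum for X: R1 = 1 + 2 + 3.5 + 8 + 10 + 11 = 35.5.
Step 3: U_X = R1 - n1(n1+1)/2 = 35.5 - 6*7/2 = 35.5 - 21 = 14.5.
       U_Y = n1*n2 - U_X = 30 - 14.5 = 15.5.
Step 4: Ties are present, so use the tie-corrected normal approximation (with continuity correction) for the p-value.
Step 5: p-value = 1.000000; compare to alpha = 0.05. fail to reject H0.

U_X = 14.5, p = 1.000000, fail to reject H0 at alpha = 0.05.


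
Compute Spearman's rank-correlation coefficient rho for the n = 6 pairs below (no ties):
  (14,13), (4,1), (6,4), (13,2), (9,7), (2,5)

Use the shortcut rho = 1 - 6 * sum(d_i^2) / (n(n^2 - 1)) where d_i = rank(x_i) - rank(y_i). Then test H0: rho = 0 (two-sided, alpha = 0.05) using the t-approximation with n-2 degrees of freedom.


Step 1: Rank x and y separately (midranks; no ties here).
rank(x): 14->6, 4->2, 6->3, 13->5, 9->4, 2->1
rank(y): 13->6, 1->1, 4->3, 2->2, 7->5, 5->4
Step 2: d_i = R_x(i) - R_y(i); compute d_i^2.
  (6-6)^2=0, (2-1)^2=1, (3-3)^2=0, (5-2)^2=9, (4-5)^2=1, (1-4)^2=9
sum(d^2) = 20.
Step 3: rho = 1 - 6*20 / (6*(6^2 - 1)) = 1 - 120/210 = 0.428571.
Step 4: Under H0, t = rho * sqrt((n-2)/(1-rho^2)) = 0.9487 ~ t(4).
Step 5: Two-sided p-value from the t-distribution with 4 df = 0.396501.
Step 6: alpha = 0.05. fail to reject H0.

rho = 0.4286, p = 0.396501, fail to reject H0 at alpha = 0.05.


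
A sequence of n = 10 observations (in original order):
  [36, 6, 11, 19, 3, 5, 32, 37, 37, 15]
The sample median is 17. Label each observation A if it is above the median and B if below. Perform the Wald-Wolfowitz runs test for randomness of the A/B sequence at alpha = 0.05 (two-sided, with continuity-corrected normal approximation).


Step 1: Compute median = 17; label A = above, B = below.
Labels in order: ABBABBAAAB  (n_A = 5, n_B = 5)
Step 2: Count runs R = 6.
Step 3: Under H0 (random ordering), E[R] = 2*n_A*n_B/(n_A+n_B) + 1 = 2*5*5/10 + 1 = 6.0000.
        Var[R] = 2*n_A*n_B*(2*n_A*n_B - n_A - n_B) / ((n_A+n_B)^2 * (n_A+n_B-1)) = 2000/900 = 2.2222.
        SD[R] = 1.4907.
Step 4: R = E[R], so z = 0 with no continuity correction.
Step 5: Two-sided p-value via normal approximation = 2*(1 - Phi(|z|)) = 1.000000.
Step 6: alpha = 0.05. fail to reject H0.

R = 6, z = 0.0000, p = 1.000000, fail to reject H0.


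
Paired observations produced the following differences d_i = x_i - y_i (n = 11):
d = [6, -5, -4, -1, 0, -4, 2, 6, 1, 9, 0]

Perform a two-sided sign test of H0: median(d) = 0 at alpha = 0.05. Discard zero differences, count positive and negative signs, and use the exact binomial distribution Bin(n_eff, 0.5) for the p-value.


Step 1: Discard zero differences. Original n = 11; n_eff = number of nonzero differences = 9.
Nonzero differences (with sign): +6, -5, -4, -1, -4, +2, +6, +1, +9
Step 2: Count signs: positive = 5, negative = 4.
Step 3: Under H0: P(positive) = 0.5, so the number of positives S ~ Bin(9, 0.5).
Step 4: Two-sided exact p-value = sum of Bin(9,0.5) probabilities at or below the observed probability = 1.000000.
Step 5: alpha = 0.05. fail to reject H0.

n_eff = 9, pos = 5, neg = 4, p = 1.000000, fail to reject H0.


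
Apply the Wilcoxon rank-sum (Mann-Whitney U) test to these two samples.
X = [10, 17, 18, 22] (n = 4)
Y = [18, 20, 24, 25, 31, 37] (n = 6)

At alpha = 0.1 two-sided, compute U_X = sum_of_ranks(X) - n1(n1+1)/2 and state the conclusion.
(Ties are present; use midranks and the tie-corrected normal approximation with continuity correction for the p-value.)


Step 1: Combine and sort all 10 observations; assign midranks.
sorted (value, group): (10,X), (17,X), (18,X), (18,Y), (20,Y), (22,X), (24,Y), (25,Y), (31,Y), (37,Y)
ranks: 10->1, 17->2, 18->3.5, 18->3.5, 20->5, 22->6, 24->7, 25->8, 31->9, 37->10
Step 2: Rank sum for X: R1 = 1 + 2 + 3.5 + 6 = 12.5.
Step 3: U_X = R1 - n1(n1+1)/2 = 12.5 - 4*5/2 = 12.5 - 10 = 2.5.
       U_Y = n1*n2 - U_X = 24 - 2.5 = 21.5.
Step 4: Ties are present, so use the tie-corrected normal approximation (with continuity correction) for the p-value.
Step 5: p-value = 0.054273; compare to alpha = 0.1. reject H0.

U_X = 2.5, p = 0.054273, reject H0 at alpha = 0.1.


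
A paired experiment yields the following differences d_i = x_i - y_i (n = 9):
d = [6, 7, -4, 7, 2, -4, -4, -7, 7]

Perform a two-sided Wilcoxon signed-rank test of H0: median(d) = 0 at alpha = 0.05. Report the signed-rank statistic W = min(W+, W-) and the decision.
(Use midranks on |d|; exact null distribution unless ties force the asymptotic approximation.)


Step 1: Drop any zero differences (none here) and take |d_i|.
|d| = [6, 7, 4, 7, 2, 4, 4, 7, 7]
Step 2: Midrank |d_i| (ties get averaged ranks).
ranks: |6|->5, |7|->7.5, |4|->3, |7|->7.5, |2|->1, |4|->3, |4|->3, |7|->7.5, |7|->7.5
Step 3: Attach original signs; sum ranks with positive sign and with negative sign.
W+ = 5 + 7.5 + 7.5 + 1 + 7.5 = 28.5
W- = 3 + 3 + 3 + 7.5 = 16.5
(Check: W+ + W- = 45 should equal n(n+1)/2 = 45.)
Step 4: Test statistic W = min(W+, W-) = 16.5.
Step 5: Ties in |d|, so use the tie-corrected normal approximation.
        E[W] = n(n+1)/4 = 9*10/4 = 22.5.
        Tie groups: |d|=4 (t=3), |d|=7 (t=4); sum(t^3 - t) = 84.
        Var[W] = n(n+1)(2n+1)/24 - sum(t^3-t)/48 = 1710/24 - 84/48 = 69.5.
        z = (W - E[W]) / sqrt(Var[W]) = (16.5 - 22.5) / 8.3367 = -0.7197.
        Two-sided p = 2*Phi(z) = 0.471702.
Step 6: alpha = 0.05. fail to reject H0.

W+ = 28.5, W- = 16.5, W = min = 16.5, p = 0.471702, fail to reject H0.


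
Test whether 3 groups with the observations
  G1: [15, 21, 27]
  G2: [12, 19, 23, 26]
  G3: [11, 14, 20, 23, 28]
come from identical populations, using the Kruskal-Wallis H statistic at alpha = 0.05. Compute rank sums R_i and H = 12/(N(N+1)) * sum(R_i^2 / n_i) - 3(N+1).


Step 1: Combine all N = 12 observations and assign midranks.
sorted (value, group, rank): (11,G3,1), (12,G2,2), (14,G3,3), (15,G1,4), (19,G2,5), (20,G3,6), (21,G1,7), (23,G2,8.5), (23,G3,8.5), (26,G2,10), (27,G1,11), (28,G3,12)
Step 2: Sum ranks within each group.
R_1 = 22 (n_1 = 3)
R_2 = 25.5 (n_2 = 4)
R_3 = 30.5 (n_3 = 5)
Step 3: H = 12/(N(N+1)) * sum(R_i^2/n_i) - 3(N+1)
     = 12/(12*13) * (22^2/3 + 25.5^2/4 + 30.5^2/5) - 3*13
     = 0.076923 * 509.946 - 39
     = 0.226603.
Step 4: Ties present; correction factor C = 1 - 6/(12^3 - 12) = 0.996503. Corrected H = 0.226603 / 0.996503 = 0.227398.
Step 5: Under H0, H ~ chi^2(2); p-value = 0.892527.
Step 6: alpha = 0.05. fail to reject H0.

H = 0.2274, df = 2, p = 0.892527, fail to reject H0.


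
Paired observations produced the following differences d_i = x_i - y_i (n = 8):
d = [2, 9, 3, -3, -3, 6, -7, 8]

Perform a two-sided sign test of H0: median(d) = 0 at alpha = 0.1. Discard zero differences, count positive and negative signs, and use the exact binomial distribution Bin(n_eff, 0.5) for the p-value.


Step 1: Discard zero differences. Original n = 8; n_eff = number of nonzero differences = 8.
Nonzero differences (with sign): +2, +9, +3, -3, -3, +6, -7, +8
Step 2: Count signs: positive = 5, negative = 3.
Step 3: Under H0: P(positive) = 0.5, so the number of positives S ~ Bin(8, 0.5).
Step 4: Two-sided exact p-value = sum of Bin(8,0.5) probabilities at or below the observed probability = 0.726562.
Step 5: alpha = 0.1. fail to reject H0.

n_eff = 8, pos = 5, neg = 3, p = 0.726562, fail to reject H0.


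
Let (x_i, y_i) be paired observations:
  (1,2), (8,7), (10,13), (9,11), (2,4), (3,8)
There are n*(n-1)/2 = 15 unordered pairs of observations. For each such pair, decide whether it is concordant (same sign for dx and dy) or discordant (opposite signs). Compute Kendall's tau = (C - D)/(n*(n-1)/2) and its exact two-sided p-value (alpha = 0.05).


Step 1: Enumerate the 15 unordered pairs (i,j) with i<j and classify each by sign(x_j-x_i) * sign(y_j-y_i).
  (1,2):dx=+7,dy=+5->C; (1,3):dx=+9,dy=+11->C; (1,4):dx=+8,dy=+9->C; (1,5):dx=+1,dy=+2->C
  (1,6):dx=+2,dy=+6->C; (2,3):dx=+2,dy=+6->C; (2,4):dx=+1,dy=+4->C; (2,5):dx=-6,dy=-3->C
  (2,6):dx=-5,dy=+1->D; (3,4):dx=-1,dy=-2->C; (3,5):dx=-8,dy=-9->C; (3,6):dx=-7,dy=-5->C
  (4,5):dx=-7,dy=-7->C; (4,6):dx=-6,dy=-3->C; (5,6):dx=+1,dy=+4->C
Step 2: C = 14, D = 1, total pairs = 15.
Step 3: tau = (C - D)/(n(n-1)/2) = (14 - 1)/15 = 0.866667.
Step 4: Exact two-sided p-value (enumerate n! = 720 permutations of y under H0): p = 0.016667.
Step 5: alpha = 0.05. reject H0.

tau_b = 0.8667 (C=14, D=1), p = 0.016667, reject H0.


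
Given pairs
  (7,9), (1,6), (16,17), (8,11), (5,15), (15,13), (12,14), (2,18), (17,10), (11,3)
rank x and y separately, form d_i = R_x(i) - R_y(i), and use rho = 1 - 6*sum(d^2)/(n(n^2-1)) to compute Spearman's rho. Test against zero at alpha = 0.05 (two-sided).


Step 1: Rank x and y separately (midranks; no ties here).
rank(x): 7->4, 1->1, 16->9, 8->5, 5->3, 15->8, 12->7, 2->2, 17->10, 11->6
rank(y): 9->3, 6->2, 17->9, 11->5, 15->8, 13->6, 14->7, 18->10, 10->4, 3->1
Step 2: d_i = R_x(i) - R_y(i); compute d_i^2.
  (4-3)^2=1, (1-2)^2=1, (9-9)^2=0, (5-5)^2=0, (3-8)^2=25, (8-6)^2=4, (7-7)^2=0, (2-10)^2=64, (10-4)^2=36, (6-1)^2=25
sum(d^2) = 156.
Step 3: rho = 1 - 6*156 / (10*(10^2 - 1)) = 1 - 936/990 = 0.054545.
Step 4: Under H0, t = rho * sqrt((n-2)/(1-rho^2)) = 0.1545 ~ t(8).
Step 5: Two-sided p-value from the t-distribution with 8 df = 0.881036.
Step 6: alpha = 0.05. fail to reject H0.

rho = 0.0545, p = 0.881036, fail to reject H0 at alpha = 0.05.


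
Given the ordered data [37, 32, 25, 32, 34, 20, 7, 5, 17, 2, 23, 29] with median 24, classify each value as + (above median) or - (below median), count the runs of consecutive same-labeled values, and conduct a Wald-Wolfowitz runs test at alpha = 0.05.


Step 1: Compute median = 24; label A = above, B = below.
Labels in order: AAAAABBBBBBA  (n_A = 6, n_B = 6)
Step 2: Count runs R = 3.
Step 3: Under H0 (random ordering), E[R] = 2*n_A*n_B/(n_A+n_B) + 1 = 2*6*6/12 + 1 = 7.0000.
        Var[R] = 2*n_A*n_B*(2*n_A*n_B - n_A - n_B) / ((n_A+n_B)^2 * (n_A+n_B-1)) = 4320/1584 = 2.7273.
        SD[R] = 1.6514.
Step 4: Continuity-corrected z = (R + 0.5 - E[R]) / SD[R] = (3 + 0.5 - 7.0000) / 1.6514 = -2.1194.
Step 5: Two-sided p-value via normal approximation = 2*(1 - Phi(|z|)) = 0.034060.
Step 6: alpha = 0.05. reject H0.

R = 3, z = -2.1194, p = 0.034060, reject H0.


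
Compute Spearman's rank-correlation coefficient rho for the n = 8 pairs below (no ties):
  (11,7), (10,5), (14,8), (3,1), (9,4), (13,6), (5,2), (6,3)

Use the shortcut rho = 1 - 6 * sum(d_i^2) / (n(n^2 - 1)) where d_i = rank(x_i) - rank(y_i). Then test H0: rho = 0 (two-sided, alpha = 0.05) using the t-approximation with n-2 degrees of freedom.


Step 1: Rank x and y separately (midranks; no ties here).
rank(x): 11->6, 10->5, 14->8, 3->1, 9->4, 13->7, 5->2, 6->3
rank(y): 7->7, 5->5, 8->8, 1->1, 4->4, 6->6, 2->2, 3->3
Step 2: d_i = R_x(i) - R_y(i); compute d_i^2.
  (6-7)^2=1, (5-5)^2=0, (8-8)^2=0, (1-1)^2=0, (4-4)^2=0, (7-6)^2=1, (2-2)^2=0, (3-3)^2=0
sum(d^2) = 2.
Step 3: rho = 1 - 6*2 / (8*(8^2 - 1)) = 1 - 12/504 = 0.976190.
Step 4: Under H0, t = rho * sqrt((n-2)/(1-rho^2)) = 11.0235 ~ t(6).
Step 5: Two-sided p-value from the t-distribution with 6 df = 0.000033.
Step 6: alpha = 0.05. reject H0.

rho = 0.9762, p = 0.000033, reject H0 at alpha = 0.05.


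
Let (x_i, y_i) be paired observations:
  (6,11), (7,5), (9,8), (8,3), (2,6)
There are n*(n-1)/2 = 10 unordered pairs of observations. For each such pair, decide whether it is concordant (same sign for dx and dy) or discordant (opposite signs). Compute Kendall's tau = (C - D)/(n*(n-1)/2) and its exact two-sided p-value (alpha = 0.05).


Step 1: Enumerate the 10 unordered pairs (i,j) with i<j and classify each by sign(x_j-x_i) * sign(y_j-y_i).
  (1,2):dx=+1,dy=-6->D; (1,3):dx=+3,dy=-3->D; (1,4):dx=+2,dy=-8->D; (1,5):dx=-4,dy=-5->C
  (2,3):dx=+2,dy=+3->C; (2,4):dx=+1,dy=-2->D; (2,5):dx=-5,dy=+1->D; (3,4):dx=-1,dy=-5->C
  (3,5):dx=-7,dy=-2->C; (4,5):dx=-6,dy=+3->D
Step 2: C = 4, D = 6, total pairs = 10.
Step 3: tau = (C - D)/(n(n-1)/2) = (4 - 6)/10 = -0.200000.
Step 4: Exact two-sided p-value (enumerate n! = 120 permutations of y under H0): p = 0.816667.
Step 5: alpha = 0.05. fail to reject H0.

tau_b = -0.2000 (C=4, D=6), p = 0.816667, fail to reject H0.


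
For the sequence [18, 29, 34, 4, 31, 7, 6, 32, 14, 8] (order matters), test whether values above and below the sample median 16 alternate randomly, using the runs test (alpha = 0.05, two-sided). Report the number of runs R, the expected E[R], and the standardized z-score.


Step 1: Compute median = 16; label A = above, B = below.
Labels in order: AAABABBABB  (n_A = 5, n_B = 5)
Step 2: Count runs R = 6.
Step 3: Under H0 (random ordering), E[R] = 2*n_A*n_B/(n_A+n_B) + 1 = 2*5*5/10 + 1 = 6.0000.
        Var[R] = 2*n_A*n_B*(2*n_A*n_B - n_A - n_B) / ((n_A+n_B)^2 * (n_A+n_B-1)) = 2000/900 = 2.2222.
        SD[R] = 1.4907.
Step 4: R = E[R], so z = 0 with no continuity correction.
Step 5: Two-sided p-value via normal approximation = 2*(1 - Phi(|z|)) = 1.000000.
Step 6: alpha = 0.05. fail to reject H0.

R = 6, z = 0.0000, p = 1.000000, fail to reject H0.


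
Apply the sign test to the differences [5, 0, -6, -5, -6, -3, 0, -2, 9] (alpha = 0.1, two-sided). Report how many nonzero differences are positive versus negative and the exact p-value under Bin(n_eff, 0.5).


Step 1: Discard zero differences. Original n = 9; n_eff = number of nonzero differences = 7.
Nonzero differences (with sign): +5, -6, -5, -6, -3, -2, +9
Step 2: Count signs: positive = 2, negative = 5.
Step 3: Under H0: P(positive) = 0.5, so the number of positives S ~ Bin(7, 0.5).
Step 4: Two-sided exact p-value = sum of Bin(7,0.5) probabilities at or below the observed probability = 0.453125.
Step 5: alpha = 0.1. fail to reject H0.

n_eff = 7, pos = 2, neg = 5, p = 0.453125, fail to reject H0.


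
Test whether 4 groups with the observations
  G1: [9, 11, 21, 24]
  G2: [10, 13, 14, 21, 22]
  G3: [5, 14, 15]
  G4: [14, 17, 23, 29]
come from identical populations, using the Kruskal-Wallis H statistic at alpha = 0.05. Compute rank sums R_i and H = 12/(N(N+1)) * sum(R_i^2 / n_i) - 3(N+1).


Step 1: Combine all N = 16 observations and assign midranks.
sorted (value, group, rank): (5,G3,1), (9,G1,2), (10,G2,3), (11,G1,4), (13,G2,5), (14,G2,7), (14,G3,7), (14,G4,7), (15,G3,9), (17,G4,10), (21,G1,11.5), (21,G2,11.5), (22,G2,13), (23,G4,14), (24,G1,15), (29,G4,16)
Step 2: Sum ranks within each group.
R_1 = 32.5 (n_1 = 4)
R_2 = 39.5 (n_2 = 5)
R_3 = 17 (n_3 = 3)
R_4 = 47 (n_4 = 4)
Step 3: H = 12/(N(N+1)) * sum(R_i^2/n_i) - 3(N+1)
     = 12/(16*17) * (32.5^2/4 + 39.5^2/5 + 17^2/3 + 47^2/4) - 3*17
     = 0.044118 * 1224.7 - 51
     = 3.030699.
Step 4: Ties present; correction factor C = 1 - 30/(16^3 - 16) = 0.992647. Corrected H = 3.030699 / 0.992647 = 3.053148.
Step 5: Under H0, H ~ chi^2(3); p-value = 0.383503.
Step 6: alpha = 0.05. fail to reject H0.

H = 3.0531, df = 3, p = 0.383503, fail to reject H0.


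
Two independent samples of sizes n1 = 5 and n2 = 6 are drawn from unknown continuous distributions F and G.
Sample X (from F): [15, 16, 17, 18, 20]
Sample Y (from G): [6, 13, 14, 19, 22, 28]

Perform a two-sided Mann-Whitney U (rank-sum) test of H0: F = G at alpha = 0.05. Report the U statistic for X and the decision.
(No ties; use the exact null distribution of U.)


Step 1: Combine and sort all 11 observations; assign midranks.
sorted (value, group): (6,Y), (13,Y), (14,Y), (15,X), (16,X), (17,X), (18,X), (19,Y), (20,X), (22,Y), (28,Y)
ranks: 6->1, 13->2, 14->3, 15->4, 16->5, 17->6, 18->7, 19->8, 20->9, 22->10, 28->11
Step 2: Rank sum for X: R1 = 4 + 5 + 6 + 7 + 9 = 31.
Step 3: U_X = R1 - n1(n1+1)/2 = 31 - 5*6/2 = 31 - 15 = 16.
       U_Y = n1*n2 - U_X = 30 - 16 = 14.
Step 4: No ties, so the exact null distribution of U (based on enumerating the C(11,5) = 462 equally likely rank assignments) gives the two-sided p-value.
Step 5: p-value = 0.930736; compare to alpha = 0.05. fail to reject H0.

U_X = 16, p = 0.930736, fail to reject H0 at alpha = 0.05.


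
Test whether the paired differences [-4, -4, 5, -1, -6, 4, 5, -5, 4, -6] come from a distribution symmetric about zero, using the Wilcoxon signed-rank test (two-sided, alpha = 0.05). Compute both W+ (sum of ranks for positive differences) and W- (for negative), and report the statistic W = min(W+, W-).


Step 1: Drop any zero differences (none here) and take |d_i|.
|d| = [4, 4, 5, 1, 6, 4, 5, 5, 4, 6]
Step 2: Midrank |d_i| (ties get averaged ranks).
ranks: |4|->3.5, |4|->3.5, |5|->7, |1|->1, |6|->9.5, |4|->3.5, |5|->7, |5|->7, |4|->3.5, |6|->9.5
Step 3: Attach original signs; sum ranks with positive sign and with negative sign.
W+ = 7 + 3.5 + 7 + 3.5 = 21
W- = 3.5 + 3.5 + 1 + 9.5 + 7 + 9.5 = 34
(Check: W+ + W- = 55 should equal n(n+1)/2 = 55.)
Step 4: Test statistic W = min(W+, W-) = 21.
Step 5: Ties in |d|, so use the tie-corrected normal approximation.
        E[W] = n(n+1)/4 = 10*11/4 = 27.5.
        Tie groups: |d|=4 (t=4), |d|=5 (t=3), |d|=6 (t=2); sum(t^3 - t) = 90.
        Var[W] = n(n+1)(2n+1)/24 - sum(t^3-t)/48 = 2310/24 - 90/48 = 94.375.
        z = (W - E[W]) / sqrt(Var[W]) = (21 - 27.5) / 9.7147 = -0.6691.
        Two-sided p = 2*Phi(z) = 0.503438.
Step 6: alpha = 0.05. fail to reject H0.

W+ = 21, W- = 34, W = min = 21, p = 0.503438, fail to reject H0.
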